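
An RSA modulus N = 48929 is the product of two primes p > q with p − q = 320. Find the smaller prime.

113

Since p = q + 320, we have 48929 = q(q + 320), so q² + 320q − 48929 = 0.
Discriminant: 320² + 4·48929 = 102400 + 195716 = 298116; √298116 = 546.
q = (−320 + 546)/2 = 113, and p = q + 320 = 433.
Check: 113 · 433 = 48929.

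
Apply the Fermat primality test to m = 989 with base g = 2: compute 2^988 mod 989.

2^1 ≡ 2 (mod 989)
2^2 ≡ 2^2 = 4 ≡ 4 (mod 989)
2^4 ≡ 4^2 = 16 ≡ 16 (mod 989)
2^8 ≡ 16^2 = 256 ≡ 256 (mod 989)
2^16 ≡ 256^2 = 65536 ≡ 262 (mod 989)
2^32 ≡ 262^2 = 68644 ≡ 403 (mod 989)
2^64 ≡ 403^2 = 162409 ≡ 213 (mod 989)
2^128 ≡ 213^2 = 45369 ≡ 864 (mod 989)
2^256 ≡ 864^2 = 746496 ≡ 790 (mod 989)
2^512 ≡ 790^2 = 624100 ≡ 41 (mod 989)
988 = 512 + 256 + 128 + 64 + 16 + 8 + 4 in binary powers of 2.
So 2^988 ≡ 41 · 790 · 864 · 213 · 262 · 256 · 16 ≡ 213 (mod 989).
Since 213 ≠ 1, base 2 is a Fermat witness: 989 is composite.

213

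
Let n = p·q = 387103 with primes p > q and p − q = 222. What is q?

521

Since p = q + 222, we have 387103 = q(q + 222), so q² + 222q − 387103 = 0.
Discriminant: 222² + 4·387103 = 49284 + 1548412 = 1597696; √1597696 = 1264.
q = (−222 + 1264)/2 = 521, and p = q + 222 = 743.
Check: 521 · 743 = 387103.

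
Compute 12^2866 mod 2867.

12^1 ≡ 12 (mod 2867)
12^2 ≡ 12^2 = 144 ≡ 144 (mod 2867)
12^4 ≡ 144^2 = 20736 ≡ 667 (mod 2867)
12^8 ≡ 667^2 = 444889 ≡ 504 (mod 2867)
12^16 ≡ 504^2 = 254016 ≡ 1720 (mod 2867)
12^32 ≡ 1720^2 = 2958400 ≡ 2523 (mod 2867)
12^64 ≡ 2523^2 = 6365529 ≡ 789 (mod 2867)
12^128 ≡ 789^2 = 622521 ≡ 382 (mod 2867)
12^256 ≡ 382^2 = 145924 ≡ 2574 (mod 2867)
12^512 ≡ 2574^2 = 6625476 ≡ 2706 (mod 2867)
12^1024 ≡ 2706^2 = 7322436 ≡ 118 (mod 2867)
12^2048 ≡ 118^2 = 13924 ≡ 2456 (mod 2867)
2866 = 2048 + 512 + 256 + 32 + 16 + 2 in binary powers of 2.
So 12^2866 ≡ 2456 · 2706 · 2574 · 2523 · 1720 · 144 ≡ 683 (mod 2867).
Since 683 ≠ 1, base 12 is a Fermat witness: 2867 is composite.

683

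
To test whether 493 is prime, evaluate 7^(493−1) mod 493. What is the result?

7^1 ≡ 7 (mod 493)
7^2 ≡ 7^2 = 49 ≡ 49 (mod 493)
7^4 ≡ 49^2 = 2401 ≡ 429 (mod 493)
7^8 ≡ 429^2 = 184041 ≡ 152 (mod 493)
7^16 ≡ 152^2 = 23104 ≡ 426 (mod 493)
7^32 ≡ 426^2 = 181476 ≡ 52 (mod 493)
7^64 ≡ 52^2 = 2704 ≡ 239 (mod 493)
7^128 ≡ 239^2 = 57121 ≡ 426 (mod 493)
7^256 ≡ 426^2 = 181476 ≡ 52 (mod 493)
492 = 256 + 128 + 64 + 32 + 8 + 4 in binary powers of 2.
So 7^492 ≡ 52 · 426 · 239 · 52 · 152 · 429 ≡ 455 (mod 493).
Since 455 ≠ 1, base 7 is a Fermat witness: 493 is composite.

455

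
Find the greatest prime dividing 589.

589 = 19 · 31
31 is prime.
So 589 = 19 · 31; the largest prime factor is 31.

31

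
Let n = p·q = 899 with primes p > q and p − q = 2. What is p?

31

Since p = q + 2, we have 899 = q(q + 2), so q² + 2q − 899 = 0.
Discriminant: 2² + 4·899 = 4 + 3596 = 3600; √3600 = 60.
q = (−2 + 60)/2 = 29, and p = q + 2 = 31.
Check: 29 · 31 = 899.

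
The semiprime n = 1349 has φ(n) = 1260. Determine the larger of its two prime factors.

71

φ(n) = (p−1)(q−1) = n − (p+q) + 1, so p + q = 1349 − 1260 + 1 = 90.
p and q are the roots of t² − 90t + 1349 = 0.
Discriminant: 90² − 4·1349 = 8100 − 5396 = 2704; √2704 = 52.
q = (90 − 52)/2 = 19, p = (90 + 52)/2 = 71.
Check: 19 · 71 = 1349.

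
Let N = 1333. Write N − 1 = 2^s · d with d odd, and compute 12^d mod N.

457

1333 − 1 = 1332 = 2^2 · 333, so d = 333.
12^1 ≡ 12 (mod 1333)
12^2 ≡ 12^2 = 144 ≡ 144 (mod 1333)
12^4 ≡ 144^2 = 20736 ≡ 741 (mod 1333)
12^8 ≡ 741^2 = 549081 ≡ 1218 (mod 1333)
12^16 ≡ 1218^2 = 1483524 ≡ 1228 (mod 1333)
12^32 ≡ 1228^2 = 1507984 ≡ 361 (mod 1333)
12^64 ≡ 361^2 = 130321 ≡ 1020 (mod 1333)
12^128 ≡ 1020^2 = 1040400 ≡ 660 (mod 1333)
12^256 ≡ 660^2 = 435600 ≡ 1042 (mod 1333)
333 = 256 + 64 + 8 + 4 + 1 in binary powers of 2.
So 12^333 ≡ 1042 · 1020 · 1218 · 741 · 12 ≡ 457 (mod 1333).
Squaring chain: 457 → 901; never reaches −1, so base 12 is a Miller–Rabin witness that 1333 is composite.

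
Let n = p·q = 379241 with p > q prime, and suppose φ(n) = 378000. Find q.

φ(n) = (p−1)(q−1) = n − (p+q) + 1, so p + q = 379241 − 378000 + 1 = 1242.
p and q are the roots of t² − 1242t + 379241 = 0.
Discriminant: 1242² − 4·379241 = 1542564 − 1516964 = 25600; √25600 = 160.
q = (1242 − 160)/2 = 541, p = (1242 + 160)/2 = 701.
Check: 541 · 701 = 379241.

541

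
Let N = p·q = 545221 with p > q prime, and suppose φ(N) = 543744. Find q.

φ(n) = (p−1)(q−1) = n − (p+q) + 1, so p + q = 545221 − 543744 + 1 = 1478.
p and q are the roots of t² − 1478t + 545221 = 0.
Discriminant: 1478² − 4·545221 = 2184484 − 2180884 = 3600; √3600 = 60.
q = (1478 − 60)/2 = 709, p = (1478 + 60)/2 = 769.
Check: 709 · 769 = 545221.

709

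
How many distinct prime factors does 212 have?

212 = 2^2 · 53
212 = 2^2 · 53, which has 2 distinct prime factors.

2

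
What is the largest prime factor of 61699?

79

61699 = 11 · 5609
5609 = 71 · 79
79 is prime.
So 61699 = 11 · 71 · 79; the largest prime factor is 79.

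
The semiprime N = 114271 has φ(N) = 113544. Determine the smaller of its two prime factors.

φ(n) = (p−1)(q−1) = n − (p+q) + 1, so p + q = 114271 − 113544 + 1 = 728.
p and q are the roots of t² − 728t + 114271 = 0.
Discriminant: 728² − 4·114271 = 529984 − 457084 = 72900; √72900 = 270.
q = (728 − 270)/2 = 229, p = (728 + 270)/2 = 499.
Check: 229 · 499 = 114271.

229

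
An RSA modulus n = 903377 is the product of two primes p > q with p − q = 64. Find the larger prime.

Since p = q + 64, we have 903377 = q(q + 64), so q² + 64q − 903377 = 0.
Discriminant: 64² + 4·903377 = 4096 + 3613508 = 3617604; √3617604 = 1902.
q = (−64 + 1902)/2 = 919, and p = q + 64 = 983.
Check: 919 · 983 = 903377.

983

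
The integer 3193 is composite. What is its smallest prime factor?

3193 is odd.
Digit sum 16, not divisible by 3.
Ends in 3: not divisible by 5.
7: 3193 = 7·456 + 1
11: 3193 = 11·290 + 3
13: 3193 = 13·245 + 8
17: 3193 = 17·187 + 14
19: 3193 = 19·168 + 1
23: 3193 = 23·138 + 19
29: 3193 = 29·110 + 3
31: 3193 = 31·103

31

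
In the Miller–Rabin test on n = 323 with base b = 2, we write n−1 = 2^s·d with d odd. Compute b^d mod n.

323 − 1 = 322 = 2^1 · 161, so d = 161.
2^1 ≡ 2 (mod 323)
2^2 ≡ 2^2 = 4 ≡ 4 (mod 323)
2^4 ≡ 4^2 = 16 ≡ 16 (mod 323)
2^8 ≡ 16^2 = 256 ≡ 256 (mod 323)
2^16 ≡ 256^2 = 65536 ≡ 290 (mod 323)
2^32 ≡ 290^2 = 84100 ≡ 120 (mod 323)
2^64 ≡ 120^2 = 14400 ≡ 188 (mod 323)
2^128 ≡ 188^2 = 35344 ≡ 137 (mod 323)
161 = 128 + 32 + 1 in binary powers of 2.
So 2^161 ≡ 137 · 120 · 2 ≡ 257 (mod 323).
Squaring chain: 257; never reaches −1, so base 2 is a Miller–Rabin witness that 323 is composite.

257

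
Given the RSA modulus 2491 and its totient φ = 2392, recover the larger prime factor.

53

φ(n) = (p−1)(q−1) = n − (p+q) + 1, so p + q = 2491 − 2392 + 1 = 100.
p and q are the roots of t² − 100t + 2491 = 0.
Discriminant: 100² − 4·2491 = 10000 − 9964 = 36; √36 = 6.
q = (100 − 6)/2 = 47, p = (100 + 6)/2 = 53.
Check: 47 · 53 = 2491.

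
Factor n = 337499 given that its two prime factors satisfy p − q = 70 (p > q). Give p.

617

Since p = q + 70, we have 337499 = q(q + 70), so q² + 70q − 337499 = 0.
Discriminant: 70² + 4·337499 = 4900 + 1349996 = 1354896; √1354896 = 1164.
q = (−70 + 1164)/2 = 547, and p = q + 70 = 617.
Check: 547 · 617 = 337499.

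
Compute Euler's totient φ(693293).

Factor: 693293 = 53 · 103 · 127.
φ(693293) = (53−1) · (103−1) · (127−1) = 52 · 102 · 126 = 668304.

668304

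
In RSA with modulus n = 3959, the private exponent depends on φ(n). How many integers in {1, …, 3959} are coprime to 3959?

Factor: 3959 = 37 · 107.
φ(3959) = (37−1) · (107−1) = 36 · 106 = 3816.

3816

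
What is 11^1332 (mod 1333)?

78

11^1 ≡ 11 (mod 1333)
11^2 ≡ 11^2 = 121 ≡ 121 (mod 1333)
11^4 ≡ 121^2 = 14641 ≡ 1311 (mod 1333)
11^8 ≡ 1311^2 = 1718721 ≡ 484 (mod 1333)
11^16 ≡ 484^2 = 234256 ≡ 981 (mod 1333)
11^32 ≡ 981^2 = 962361 ≡ 1268 (mod 1333)
11^64 ≡ 1268^2 = 1607824 ≡ 226 (mod 1333)
11^128 ≡ 226^2 = 51076 ≡ 422 (mod 1333)
11^256 ≡ 422^2 = 178084 ≡ 795 (mod 1333)
11^512 ≡ 795^2 = 632025 ≡ 183 (mod 1333)
11^1024 ≡ 183^2 = 33489 ≡ 164 (mod 1333)
1332 = 1024 + 256 + 32 + 16 + 4 in binary powers of 2.
So 11^1332 ≡ 164 · 795 · 1268 · 981 · 1311 ≡ 78 (mod 1333).
Since 78 ≠ 1, base 11 is a Fermat witness: 1333 is composite.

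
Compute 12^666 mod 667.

12^1 ≡ 12 (mod 667)
12^2 ≡ 12^2 = 144 ≡ 144 (mod 667)
12^4 ≡ 144^2 = 20736 ≡ 59 (mod 667)
12^8 ≡ 59^2 = 3481 ≡ 146 (mod 667)
12^16 ≡ 146^2 = 21316 ≡ 639 (mod 667)
12^32 ≡ 639^2 = 408321 ≡ 117 (mod 667)
12^64 ≡ 117^2 = 13689 ≡ 349 (mod 667)
12^128 ≡ 349^2 = 121801 ≡ 407 (mod 667)
12^256 ≡ 407^2 = 165649 ≡ 233 (mod 667)
12^512 ≡ 233^2 = 54289 ≡ 262 (mod 667)
666 = 512 + 128 + 16 + 8 + 2 in binary powers of 2.
So 12^666 ≡ 262 · 407 · 639 · 146 · 144 ≡ 492 (mod 667).
Since 492 ≠ 1, base 12 is a Fermat witness: 667 is composite.

492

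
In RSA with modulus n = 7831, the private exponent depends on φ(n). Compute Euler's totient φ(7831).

7600

Factor: 7831 = 41 · 191.
φ(7831) = (41−1) · (191−1) = 40 · 190 = 7600.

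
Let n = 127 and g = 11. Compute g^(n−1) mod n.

1

11^1 ≡ 11 (mod 127)
11^2 ≡ 11^2 = 121 ≡ 121 (mod 127)
11^4 ≡ 121^2 = 14641 ≡ 36 (mod 127)
11^8 ≡ 36^2 = 1296 ≡ 26 (mod 127)
11^16 ≡ 26^2 = 676 ≡ 41 (mod 127)
11^32 ≡ 41^2 = 1681 ≡ 30 (mod 127)
11^64 ≡ 30^2 = 900 ≡ 11 (mod 127)
126 = 64 + 32 + 16 + 8 + 4 + 2 in binary powers of 2.
So 11^126 ≡ 11 · 30 · 41 · 26 · 36 · 121 ≡ 1 (mod 127).
Since the result is 1, base 11 gives no evidence that 127 is composite.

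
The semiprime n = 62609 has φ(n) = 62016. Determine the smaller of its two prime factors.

137

φ(n) = (p−1)(q−1) = n − (p+q) + 1, so p + q = 62609 − 62016 + 1 = 594.
p and q are the roots of t² − 594t + 62609 = 0.
Discriminant: 594² − 4·62609 = 352836 − 250436 = 102400; √102400 = 320.
q = (594 − 320)/2 = 137, p = (594 + 320)/2 = 457.
Check: 137 · 457 = 62609.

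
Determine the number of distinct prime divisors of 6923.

6923 = 7 · 989
989 = 23 · 43
6923 = 7 · 23 · 43, which has 3 distinct prime factors.

3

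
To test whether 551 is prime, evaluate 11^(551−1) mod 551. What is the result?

410

11^1 ≡ 11 (mod 551)
11^2 ≡ 11^2 = 121 ≡ 121 (mod 551)
11^4 ≡ 121^2 = 14641 ≡ 315 (mod 551)
11^8 ≡ 315^2 = 99225 ≡ 45 (mod 551)
11^16 ≡ 45^2 = 2025 ≡ 372 (mod 551)
11^32 ≡ 372^2 = 138384 ≡ 83 (mod 551)
11^64 ≡ 83^2 = 6889 ≡ 277 (mod 551)
11^128 ≡ 277^2 = 76729 ≡ 140 (mod 551)
11^256 ≡ 140^2 = 19600 ≡ 315 (mod 551)
11^512 ≡ 315^2 = 99225 ≡ 45 (mod 551)
550 = 512 + 32 + 4 + 2 in binary powers of 2.
So 11^550 ≡ 45 · 83 · 315 · 121 ≡ 410 (mod 551).
Since 410 ≠ 1, base 11 is a Fermat witness: 551 is composite.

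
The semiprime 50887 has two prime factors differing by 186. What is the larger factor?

337

Since p = q + 186, we have 50887 = q(q + 186), so q² + 186q − 50887 = 0.
Discriminant: 186² + 4·50887 = 34596 + 203548 = 238144; √238144 = 488.
q = (−186 + 488)/2 = 151, and p = q + 186 = 337.
Check: 151 · 337 = 50887.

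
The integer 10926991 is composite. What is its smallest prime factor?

10926991 is odd.
Digit sum 37, not divisible by 3.
Ends in 1: not divisible by 5.
7: 10926991 = 7·1560998 + 5
11: 10926991 = 11·993362 + 9
13: 10926991 = 13·840537 + 10
17: 10926991 = 17·642764 + 3
19: 10926991 = 19·575104 + 15
23: 10926991 = 23·475086 + 13
29: 10926991 = 29·376792 + 23
31: 10926991 = 31·352483 + 18
37: 10926991 = 37·295324 + 3
41: 10926991 = 41·266511 + 40
43: 10926991 = 43·254116 + 3
47: 10926991 = 47·232489 + 8
53: 10926991 = 53·206169 + 34
59: 10926991 = 59·185203 + 14
61: 10926991 = 61·179131

61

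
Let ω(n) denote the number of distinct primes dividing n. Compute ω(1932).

1932 = 2^2 · 483
483 = 3 · 161
161 = 7 · 23
1932 = 2^2 · 3 · 7 · 23, which has 4 distinct prime factors.

4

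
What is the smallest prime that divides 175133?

175133 is odd.
Digit sum 20, not divisible by 3.
Ends in 3: not divisible by 5.
7: 175133 = 7·25019

7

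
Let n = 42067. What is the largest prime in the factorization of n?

42067 = 23 · 1829
1829 = 31 · 59
59 is prime.
So 42067 = 23 · 31 · 59; the largest prime factor is 59.

59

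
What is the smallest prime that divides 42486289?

83

42486289 is odd.
Digit sum 43, not divisible by 3.
Ends in 9: not divisible by 5.
7: 42486289 = 7·6069469 + 6
11: 42486289 = 11·3862389 + 10
13: 42486289 = 13·3268176 + 1
17: 42486289 = 17·2499193 + 8
19: 42486289 = 19·2236120 + 9
23: 42486289 = 23·1847229 + 22
29: 42486289 = 29·1465044 + 13
31: 42486289 = 31·1370525 + 14
37: 42486289 = 37·1148278 + 3
41: 42486289 = 41·1036250 + 39
43: 42486289 = 43·988053 + 10
47: 42486289 = 47·903963 + 28
53: 42486289 = 53·801628 + 5
59: 42486289 = 59·720106 + 35
61: 42486289 = 61·696496 + 33
67: 42486289 = 67·634123 + 48
71: 42486289 = 71·598398 + 31
73: 42486289 = 73·582003 + 70
79: 42486289 = 79·537801 + 10
83: 42486289 = 83·511883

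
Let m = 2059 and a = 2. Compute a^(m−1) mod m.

289

2^1 ≡ 2 (mod 2059)
2^2 ≡ 2^2 = 4 ≡ 4 (mod 2059)
2^4 ≡ 4^2 = 16 ≡ 16 (mod 2059)
2^8 ≡ 16^2 = 256 ≡ 256 (mod 2059)
2^16 ≡ 256^2 = 65536 ≡ 1707 (mod 2059)
2^32 ≡ 1707^2 = 2913849 ≡ 364 (mod 2059)
2^64 ≡ 364^2 = 132496 ≡ 720 (mod 2059)
2^128 ≡ 720^2 = 518400 ≡ 1591 (mod 2059)
2^256 ≡ 1591^2 = 2531281 ≡ 770 (mod 2059)
2^512 ≡ 770^2 = 592900 ≡ 1967 (mod 2059)
2^1024 ≡ 1967^2 = 3869089 ≡ 228 (mod 2059)
2^2048 ≡ 228^2 = 51984 ≡ 509 (mod 2059)
2058 = 2048 + 8 + 2 in binary powers of 2.
So 2^2058 ≡ 509 · 256 · 4 ≡ 289 (mod 2059).
Since 289 ≠ 1, base 2 is a Fermat witness: 2059 is composite.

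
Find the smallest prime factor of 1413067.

1413067 is odd.
Digit sum 22, not divisible by 3.
Ends in 7: not divisible by 5.
7: 1413067 = 7·201866 + 5
11: 1413067 = 11·128460 + 7
13: 1413067 = 13·108697 + 6
17: 1413067 = 17·83121 + 10
19: 1413067 = 19·74371 + 18
23: 1413067 = 23·61437 + 16
29: 1413067 = 29·48726 + 13
31: 1413067 = 31·45582 + 25
37: 1413067 = 37·38191

37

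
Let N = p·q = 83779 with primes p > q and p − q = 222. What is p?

Since p = q + 222, we have 83779 = q(q + 222), so q² + 222q − 83779 = 0.
Discriminant: 222² + 4·83779 = 49284 + 335116 = 384400; √384400 = 620.
q = (−222 + 620)/2 = 199, and p = q + 222 = 421.
Check: 199 · 421 = 83779.

421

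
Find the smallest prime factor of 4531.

4531 is odd.
Digit sum 13, not divisible by 3.
Ends in 1: not divisible by 5.
7: 4531 = 7·647 + 2
11: 4531 = 11·411 + 10
13: 4531 = 13·348 + 7
17: 4531 = 17·266 + 9
19: 4531 = 19·238 + 9
23: 4531 = 23·197

23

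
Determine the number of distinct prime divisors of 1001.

3

1001 = 7 · 143
143 = 11 · 13
1001 = 7 · 11 · 13, which has 3 distinct prime factors.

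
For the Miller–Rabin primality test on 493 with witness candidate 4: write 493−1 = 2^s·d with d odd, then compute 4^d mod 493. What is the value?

353

493 − 1 = 492 = 2^2 · 123, so d = 123.
4^1 ≡ 4 (mod 493)
4^2 ≡ 4^2 = 16 ≡ 16 (mod 493)
4^4 ≡ 16^2 = 256 ≡ 256 (mod 493)
4^8 ≡ 256^2 = 65536 ≡ 460 (mod 493)
4^16 ≡ 460^2 = 211600 ≡ 103 (mod 493)
4^32 ≡ 103^2 = 10609 ≡ 256 (mod 493)
4^64 ≡ 256^2 = 65536 ≡ 460 (mod 493)
123 = 64 + 32 + 16 + 8 + 2 + 1 in binary powers of 2.
So 4^123 ≡ 460 · 256 · 103 · 460 · 16 · 4 ≡ 353 (mod 493).
Squaring chain: 353 → 373; never reaches −1, so base 4 is a Miller–Rabin witness that 493 is composite.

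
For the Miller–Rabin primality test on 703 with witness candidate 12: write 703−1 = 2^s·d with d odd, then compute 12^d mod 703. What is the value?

75

703 − 1 = 702 = 2^1 · 351, so d = 351.
12^1 ≡ 12 (mod 703)
12^2 ≡ 12^2 = 144 ≡ 144 (mod 703)
12^4 ≡ 144^2 = 20736 ≡ 349 (mod 703)
12^8 ≡ 349^2 = 121801 ≡ 182 (mod 703)
12^16 ≡ 182^2 = 33124 ≡ 83 (mod 703)
12^32 ≡ 83^2 = 6889 ≡ 562 (mod 703)
12^64 ≡ 562^2 = 315844 ≡ 197 (mod 703)
12^128 ≡ 197^2 = 38809 ≡ 144 (mod 703)
12^256 ≡ 144^2 = 20736 ≡ 349 (mod 703)
351 = 256 + 64 + 16 + 8 + 4 + 2 + 1 in binary powers of 2.
So 12^351 ≡ 349 · 197 · 83 · 182 · 349 · 144 · 12 ≡ 75 (mod 703).
Squaring chain: 75; never reaches −1, so base 12 is a Miller–Rabin witness that 703 is composite.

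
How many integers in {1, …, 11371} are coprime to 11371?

Factor: 11371 = 83 · 137.
φ(11371) = (83−1) · (137−1) = 82 · 136 = 11152.

11152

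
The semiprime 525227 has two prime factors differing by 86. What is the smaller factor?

Since p = q + 86, we have 525227 = q(q + 86), so q² + 86q − 525227 = 0.
Discriminant: 86² + 4·525227 = 7396 + 2100908 = 2108304; √2108304 = 1452.
q = (−86 + 1452)/2 = 683, and p = q + 86 = 769.
Check: 683 · 769 = 525227.

683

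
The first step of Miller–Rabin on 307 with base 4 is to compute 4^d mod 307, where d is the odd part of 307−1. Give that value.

307 − 1 = 306 = 2^1 · 153, so d = 153.
4^1 ≡ 4 (mod 307)
4^2 ≡ 4^2 = 16 ≡ 16 (mod 307)
4^4 ≡ 16^2 = 256 ≡ 256 (mod 307)
4^8 ≡ 256^2 = 65536 ≡ 145 (mod 307)
4^16 ≡ 145^2 = 21025 ≡ 149 (mod 307)
4^32 ≡ 149^2 = 22201 ≡ 97 (mod 307)
4^64 ≡ 97^2 = 9409 ≡ 199 (mod 307)
4^128 ≡ 199^2 = 39601 ≡ 305 (mod 307)
153 = 128 + 16 + 8 + 1 in binary powers of 2.
So 4^153 ≡ 305 · 149 · 145 · 4 ≡ 1 (mod 307).
Since 4^d ≡ 1 (mod 307), base 4 does not prove 307 composite.

1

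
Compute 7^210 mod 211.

7^1 ≡ 7 (mod 211)
7^2 ≡ 7^2 = 49 ≡ 49 (mod 211)
7^4 ≡ 49^2 = 2401 ≡ 80 (mod 211)
7^8 ≡ 80^2 = 6400 ≡ 70 (mod 211)
7^16 ≡ 70^2 = 4900 ≡ 47 (mod 211)
7^32 ≡ 47^2 = 2209 ≡ 99 (mod 211)
7^64 ≡ 99^2 = 9801 ≡ 95 (mod 211)
7^128 ≡ 95^2 = 9025 ≡ 163 (mod 211)
210 = 128 + 64 + 16 + 2 in binary powers of 2.
So 7^210 ≡ 163 · 95 · 47 · 49 ≡ 1 (mod 211).
Since the result is 1, base 7 gives no evidence that 211 is composite.

1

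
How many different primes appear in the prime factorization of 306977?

3

306977 = 11^2 · 2537
2537 = 43 · 59
306977 = 11^2 · 43 · 59, which has 3 distinct prime factors.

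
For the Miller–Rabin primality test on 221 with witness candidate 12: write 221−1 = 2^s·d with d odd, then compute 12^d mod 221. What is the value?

221 − 1 = 220 = 2^2 · 55, so d = 55.
12^1 ≡ 12 (mod 221)
12^2 ≡ 12^2 = 144 ≡ 144 (mod 221)
12^4 ≡ 144^2 = 20736 ≡ 183 (mod 221)
12^8 ≡ 183^2 = 33489 ≡ 118 (mod 221)
12^16 ≡ 118^2 = 13924 ≡ 1 (mod 221)
12^32 ≡ 1^2 = 1 ≡ 1 (mod 221)
55 = 32 + 16 + 4 + 2 + 1 in binary powers of 2.
So 12^55 ≡ 1 · 1 · 183 · 144 · 12 ≡ 194 (mod 221).
Squaring chain: 194 → 66; never reaches −1, so base 12 is a Miller–Rabin witness that 221 is composite.

194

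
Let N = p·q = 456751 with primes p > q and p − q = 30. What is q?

Since p = q + 30, we have 456751 = q(q + 30), so q² + 30q − 456751 = 0.
Discriminant: 30² + 4·456751 = 900 + 1827004 = 1827904; √1827904 = 1352.
q = (−30 + 1352)/2 = 661, and p = q + 30 = 691.
Check: 661 · 691 = 456751.

661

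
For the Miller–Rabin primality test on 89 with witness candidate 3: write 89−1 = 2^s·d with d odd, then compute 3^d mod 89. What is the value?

89 − 1 = 88 = 2^3 · 11, so d = 11.
3^1 ≡ 3 (mod 89)
3^2 ≡ 3^2 = 9 ≡ 9 (mod 89)
3^4 ≡ 9^2 = 81 ≡ 81 (mod 89)
3^8 ≡ 81^2 = 6561 ≡ 64 (mod 89)
11 = 8 + 2 + 1 in binary powers of 2.
So 3^11 ≡ 64 · 9 · 3 ≡ 37 (mod 89).
Squaring chain: 37 → 34 → 88; reaches −1, so base 3 does not prove 89 composite.

37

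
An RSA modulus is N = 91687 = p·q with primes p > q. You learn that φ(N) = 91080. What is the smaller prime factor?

277

φ(n) = (p−1)(q−1) = n − (p+q) + 1, so p + q = 91687 − 91080 + 1 = 608.
p and q are the roots of t² − 608t + 91687 = 0.
Discriminant: 608² − 4·91687 = 369664 − 366748 = 2916; √2916 = 54.
q = (608 − 54)/2 = 277, p = (608 + 54)/2 = 331.
Check: 277 · 331 = 91687.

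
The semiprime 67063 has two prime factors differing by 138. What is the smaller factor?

199

Since p = q + 138, we have 67063 = q(q + 138), so q² + 138q − 67063 = 0.
Discriminant: 138² + 4·67063 = 19044 + 268252 = 287296; √287296 = 536.
q = (−138 + 536)/2 = 199, and p = q + 138 = 337.
Check: 199 · 337 = 67063.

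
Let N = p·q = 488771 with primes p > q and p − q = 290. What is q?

569

Since p = q + 290, we have 488771 = q(q + 290), so q² + 290q − 488771 = 0.
Discriminant: 290² + 4·488771 = 84100 + 1955084 = 2039184; √2039184 = 1428.
q = (−290 + 1428)/2 = 569, and p = q + 290 = 859.
Check: 569 · 859 = 488771.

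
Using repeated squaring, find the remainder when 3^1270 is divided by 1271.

893

3^1 ≡ 3 (mod 1271)
3^2 ≡ 3^2 = 9 ≡ 9 (mod 1271)
3^4 ≡ 9^2 = 81 ≡ 81 (mod 1271)
3^8 ≡ 81^2 = 6561 ≡ 206 (mod 1271)
3^16 ≡ 206^2 = 42436 ≡ 493 (mod 1271)
3^32 ≡ 493^2 = 243049 ≡ 288 (mod 1271)
3^64 ≡ 288^2 = 82944 ≡ 329 (mod 1271)
3^128 ≡ 329^2 = 108241 ≡ 206 (mod 1271)
3^256 ≡ 206^2 = 42436 ≡ 493 (mod 1271)
3^512 ≡ 493^2 = 243049 ≡ 288 (mod 1271)
3^1024 ≡ 288^2 = 82944 ≡ 329 (mod 1271)
1270 = 1024 + 128 + 64 + 32 + 16 + 4 + 2 in binary powers of 2.
So 3^1270 ≡ 329 · 206 · 329 · 288 · 493 · 81 · 9 ≡ 893 (mod 1271).
Since 893 ≠ 1, base 3 is a Fermat witness: 1271 is composite.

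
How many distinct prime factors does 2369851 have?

5

2369851 = 11 · 215441
215441 = 17 · 12673
12673 = 19 · 667
667 = 23 · 29
2369851 = 11 · 17 · 19 · 23 · 29, which has 5 distinct prime factors.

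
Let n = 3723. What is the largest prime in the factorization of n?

73

3723 = 3 · 1241
1241 = 17 · 73
73 is prime.
So 3723 = 3 · 17 · 73; the largest prime factor is 73.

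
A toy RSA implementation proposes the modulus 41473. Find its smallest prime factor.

41473 is odd.
Digit sum 19, not divisible by 3.
Ends in 3: not divisible by 5.
7: 41473 = 7·5924 + 5
11: 41473 = 11·3770 + 3
13: 41473 = 13·3190 + 3
17: 41473 = 17·2439 + 10
19: 41473 = 19·2182 + 15
23: 41473 = 23·1803 + 4
29: 41473 = 29·1430 + 3
31: 41473 = 31·1337 + 26
37: 41473 = 37·1120 + 33
41: 41473 = 41·1011 + 22
43: 41473 = 43·964 + 21
47: 41473 = 47·882 + 19
53: 41473 = 53·782 + 27
59: 41473 = 59·702 + 55
61: 41473 = 61·679 + 54
67: 41473 = 67·619

67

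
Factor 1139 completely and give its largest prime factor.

1139 = 17 · 67
67 is prime.
So 1139 = 17 · 67; the largest prime factor is 67.

67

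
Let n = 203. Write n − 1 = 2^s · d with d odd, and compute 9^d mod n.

203 − 1 = 202 = 2^1 · 101, so d = 101.
9^1 ≡ 9 (mod 203)
9^2 ≡ 9^2 = 81 ≡ 81 (mod 203)
9^4 ≡ 81^2 = 6561 ≡ 65 (mod 203)
9^8 ≡ 65^2 = 4225 ≡ 165 (mod 203)
9^16 ≡ 165^2 = 27225 ≡ 23 (mod 203)
9^32 ≡ 23^2 = 529 ≡ 123 (mod 203)
9^64 ≡ 123^2 = 15129 ≡ 107 (mod 203)
101 = 64 + 32 + 4 + 1 in binary powers of 2.
So 9^101 ≡ 107 · 123 · 65 · 9 ≡ 4 (mod 203).
Squaring chain: 4; never reaches −1, so base 9 is a Miller–Rabin witness that 203 is composite.

4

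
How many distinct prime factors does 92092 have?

92092 = 2^2 · 23023
23023 = 7 · 3289
3289 = 11 · 299
299 = 13 · 23
92092 = 2^2 · 7 · 11 · 13 · 23, which has 5 distinct prime factors.

5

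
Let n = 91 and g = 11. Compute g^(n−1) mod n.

11^1 ≡ 11 (mod 91)
11^2 ≡ 11^2 = 121 ≡ 30 (mod 91)
11^4 ≡ 30^2 = 900 ≡ 81 (mod 91)
11^8 ≡ 81^2 = 6561 ≡ 9 (mod 91)
11^16 ≡ 9^2 = 81 ≡ 81 (mod 91)
11^32 ≡ 81^2 = 6561 ≡ 9 (mod 91)
11^64 ≡ 9^2 = 81 ≡ 81 (mod 91)
90 = 64 + 16 + 8 + 2 in binary powers of 2.
So 11^90 ≡ 81 · 81 · 9 · 30 ≡ 64 (mod 91).
Since 64 ≠ 1, base 11 is a Fermat witness: 91 is composite.

64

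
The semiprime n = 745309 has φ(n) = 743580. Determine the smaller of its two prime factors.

φ(n) = (p−1)(q−1) = n − (p+q) + 1, so p + q = 745309 − 743580 + 1 = 1730.
p and q are the roots of t² − 1730t + 745309 = 0.
Discriminant: 1730² − 4·745309 = 2992900 − 2981236 = 11664; √11664 = 108.
q = (1730 − 108)/2 = 811, p = (1730 + 108)/2 = 919.
Check: 811 · 919 = 745309.

811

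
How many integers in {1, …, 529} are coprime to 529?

Factor: 529 = 23^2.
φ(529) = 23^1·(23−1) = 506.

506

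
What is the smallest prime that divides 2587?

2587 is odd.
Digit sum 22, not divisible by 3.
Ends in 7: not divisible by 5.
7: 2587 = 7·369 + 4
11: 2587 = 11·235 + 2
13: 2587 = 13·199

13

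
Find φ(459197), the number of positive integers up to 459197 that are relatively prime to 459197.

Factor: 459197 = 43 · 59 · 181.
φ(459197) = (43−1) · (59−1) · (181−1) = 42 · 58 · 180 = 438480.

438480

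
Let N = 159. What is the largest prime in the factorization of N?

159 = 3 · 53
53 is prime.
So 159 = 3 · 53; the largest prime factor is 53.

53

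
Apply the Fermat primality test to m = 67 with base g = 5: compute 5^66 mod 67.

5^1 ≡ 5 (mod 67)
5^2 ≡ 5^2 = 25 ≡ 25 (mod 67)
5^4 ≡ 25^2 = 625 ≡ 22 (mod 67)
5^8 ≡ 22^2 = 484 ≡ 15 (mod 67)
5^16 ≡ 15^2 = 225 ≡ 24 (mod 67)
5^32 ≡ 24^2 = 576 ≡ 40 (mod 67)
5^64 ≡ 40^2 = 1600 ≡ 59 (mod 67)
66 = 64 + 2 in binary powers of 2.
So 5^66 ≡ 59 · 25 ≡ 1 (mod 67).
Since the result is 1, base 5 gives no evidence that 67 is composite.

1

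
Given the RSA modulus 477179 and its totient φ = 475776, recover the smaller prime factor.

577

φ(n) = (p−1)(q−1) = n − (p+q) + 1, so p + q = 477179 − 475776 + 1 = 1404.
p and q are the roots of t² − 1404t + 477179 = 0.
Discriminant: 1404² − 4·477179 = 1971216 − 1908716 = 62500; √62500 = 250.
q = (1404 − 250)/2 = 577, p = (1404 + 250)/2 = 827.
Check: 577 · 827 = 477179.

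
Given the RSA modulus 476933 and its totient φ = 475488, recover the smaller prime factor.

φ(n) = (p−1)(q−1) = n − (p+q) + 1, so p + q = 476933 − 475488 + 1 = 1446.
p and q are the roots of t² − 1446t + 476933 = 0.
Discriminant: 1446² − 4·476933 = 2090916 − 1907732 = 183184; √183184 = 428.
q = (1446 − 428)/2 = 509, p = (1446 + 428)/2 = 937.
Check: 509 · 937 = 476933.

509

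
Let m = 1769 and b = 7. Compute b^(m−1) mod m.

7^1 ≡ 7 (mod 1769)
7^2 ≡ 7^2 = 49 ≡ 49 (mod 1769)
7^4 ≡ 49^2 = 2401 ≡ 632 (mod 1769)
7^8 ≡ 632^2 = 399424 ≡ 1399 (mod 1769)
7^16 ≡ 1399^2 = 1957201 ≡ 687 (mod 1769)
7^32 ≡ 687^2 = 471969 ≡ 1415 (mod 1769)
7^64 ≡ 1415^2 = 2002225 ≡ 1486 (mod 1769)
7^128 ≡ 1486^2 = 2208196 ≡ 484 (mod 1769)
7^256 ≡ 484^2 = 234256 ≡ 748 (mod 1769)
7^512 ≡ 748^2 = 559504 ≡ 500 (mod 1769)
7^1024 ≡ 500^2 = 250000 ≡ 571 (mod 1769)
1768 = 1024 + 512 + 128 + 64 + 32 + 8 in binary powers of 2.
So 7^1768 ≡ 571 · 500 · 484 · 1486 · 1415 · 1399 ≡ 1154 (mod 1769).
Since 1154 ≠ 1, base 7 is a Fermat witness: 1769 is composite.

1154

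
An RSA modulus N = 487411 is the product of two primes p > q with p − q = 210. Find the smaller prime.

Since p = q + 210, we have 487411 = q(q + 210), so q² + 210q − 487411 = 0.
Discriminant: 210² + 4·487411 = 44100 + 1949644 = 1993744; √1993744 = 1412.
q = (−210 + 1412)/2 = 601, and p = q + 210 = 811.
Check: 601 · 811 = 487411.

601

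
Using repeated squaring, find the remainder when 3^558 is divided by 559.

391

3^1 ≡ 3 (mod 559)
3^2 ≡ 3^2 = 9 ≡ 9 (mod 559)
3^4 ≡ 9^2 = 81 ≡ 81 (mod 559)
3^8 ≡ 81^2 = 6561 ≡ 412 (mod 559)
3^16 ≡ 412^2 = 169744 ≡ 367 (mod 559)
3^32 ≡ 367^2 = 134689 ≡ 529 (mod 559)
3^64 ≡ 529^2 = 279841 ≡ 341 (mod 559)
3^128 ≡ 341^2 = 116281 ≡ 9 (mod 559)
3^256 ≡ 9^2 = 81 ≡ 81 (mod 559)
3^512 ≡ 81^2 = 6561 ≡ 412 (mod 559)
558 = 512 + 32 + 8 + 4 + 2 in binary powers of 2.
So 3^558 ≡ 412 · 529 · 412 · 81 · 9 ≡ 391 (mod 559).
Since 391 ≠ 1, base 3 is a Fermat witness: 559 is composite.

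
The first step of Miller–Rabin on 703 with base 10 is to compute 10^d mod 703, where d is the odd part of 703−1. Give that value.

703 − 1 = 702 = 2^1 · 351, so d = 351.
10^1 ≡ 10 (mod 703)
10^2 ≡ 10^2 = 100 ≡ 100 (mod 703)
10^4 ≡ 100^2 = 10000 ≡ 158 (mod 703)
10^8 ≡ 158^2 = 24964 ≡ 359 (mod 703)
10^16 ≡ 359^2 = 128881 ≡ 232 (mod 703)
10^32 ≡ 232^2 = 53824 ≡ 396 (mod 703)
10^64 ≡ 396^2 = 156816 ≡ 47 (mod 703)
10^128 ≡ 47^2 = 2209 ≡ 100 (mod 703)
10^256 ≡ 100^2 = 10000 ≡ 158 (mod 703)
351 = 256 + 64 + 16 + 8 + 4 + 2 + 1 in binary powers of 2.
So 10^351 ≡ 158 · 47 · 232 · 359 · 158 · 100 · 10 ≡ 75 (mod 703).
Squaring chain: 75; never reaches −1, so base 10 is a Miller–Rabin witness that 703 is composite.

75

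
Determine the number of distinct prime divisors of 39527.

39527 = 29^2 · 47
39527 = 29^2 · 47, which has 2 distinct prime factors.

2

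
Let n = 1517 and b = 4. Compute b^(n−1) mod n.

4^1 ≡ 4 (mod 1517)
4^2 ≡ 4^2 = 16 ≡ 16 (mod 1517)
4^4 ≡ 16^2 = 256 ≡ 256 (mod 1517)
4^8 ≡ 256^2 = 65536 ≡ 305 (mod 1517)
4^16 ≡ 305^2 = 93025 ≡ 488 (mod 1517)
4^32 ≡ 488^2 = 238144 ≡ 1492 (mod 1517)
4^64 ≡ 1492^2 = 2226064 ≡ 625 (mod 1517)
4^128 ≡ 625^2 = 390625 ≡ 756 (mod 1517)
4^256 ≡ 756^2 = 571536 ≡ 1144 (mod 1517)
4^512 ≡ 1144^2 = 1308736 ≡ 1082 (mod 1517)
4^1024 ≡ 1082^2 = 1170724 ≡ 1117 (mod 1517)
1516 = 1024 + 256 + 128 + 64 + 32 + 8 + 4 in binary powers of 2.
So 4^1516 ≡ 1117 · 1144 · 756 · 625 · 1492 · 305 · 256 ≡ 1144 (mod 1517).
Since 1144 ≠ 1, base 4 is a Fermat witness: 1517 is composite.

1144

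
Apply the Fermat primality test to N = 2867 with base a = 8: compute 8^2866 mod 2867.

332

8^1 ≡ 8 (mod 2867)
8^2 ≡ 8^2 = 64 ≡ 64 (mod 2867)
8^4 ≡ 64^2 = 4096 ≡ 1229 (mod 2867)
8^8 ≡ 1229^2 = 1510441 ≡ 2399 (mod 2867)
8^16 ≡ 2399^2 = 5755201 ≡ 1132 (mod 2867)
8^32 ≡ 1132^2 = 1281424 ≡ 2742 (mod 2867)
8^64 ≡ 2742^2 = 7518564 ≡ 1290 (mod 2867)
8^128 ≡ 1290^2 = 1664100 ≡ 1240 (mod 2867)
8^256 ≡ 1240^2 = 1537600 ≡ 888 (mod 2867)
8^512 ≡ 888^2 = 788544 ≡ 119 (mod 2867)
8^1024 ≡ 119^2 = 14161 ≡ 2693 (mod 2867)
8^2048 ≡ 2693^2 = 7252249 ≡ 1606 (mod 2867)
2866 = 2048 + 512 + 256 + 32 + 16 + 2 in binary powers of 2.
So 8^2866 ≡ 1606 · 119 · 888 · 2742 · 1132 · 64 ≡ 332 (mod 2867).
Since 332 ≠ 1, base 8 is a Fermat witness: 2867 is composite.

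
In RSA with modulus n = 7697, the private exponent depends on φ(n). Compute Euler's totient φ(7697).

7476

Factor: 7697 = 43 · 179.
φ(7697) = (43−1) · (179−1) = 42 · 178 = 7476.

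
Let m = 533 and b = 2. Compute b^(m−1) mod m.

2^1 ≡ 2 (mod 533)
2^2 ≡ 2^2 = 4 ≡ 4 (mod 533)
2^4 ≡ 4^2 = 16 ≡ 16 (mod 533)
2^8 ≡ 16^2 = 256 ≡ 256 (mod 533)
2^16 ≡ 256^2 = 65536 ≡ 510 (mod 533)
2^32 ≡ 510^2 = 260100 ≡ 529 (mod 533)
2^64 ≡ 529^2 = 279841 ≡ 16 (mod 533)
2^128 ≡ 16^2 = 256 ≡ 256 (mod 533)
2^256 ≡ 256^2 = 65536 ≡ 510 (mod 533)
2^512 ≡ 510^2 = 260100 ≡ 529 (mod 533)
532 = 512 + 16 + 4 in binary powers of 2.
So 2^532 ≡ 529 · 510 · 16 ≡ 406 (mod 533).
Since 406 ≠ 1, base 2 is a Fermat witness: 533 is composite.

406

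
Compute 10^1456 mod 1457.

754

10^1 ≡ 10 (mod 1457)
10^2 ≡ 10^2 = 100 ≡ 100 (mod 1457)
10^4 ≡ 100^2 = 10000 ≡ 1258 (mod 1457)
10^8 ≡ 1258^2 = 1582564 ≡ 262 (mod 1457)
10^16 ≡ 262^2 = 68644 ≡ 165 (mod 1457)
10^32 ≡ 165^2 = 27225 ≡ 999 (mod 1457)
10^64 ≡ 999^2 = 998001 ≡ 1413 (mod 1457)
10^128 ≡ 1413^2 = 1996569 ≡ 479 (mod 1457)
10^256 ≡ 479^2 = 229441 ≡ 692 (mod 1457)
10^512 ≡ 692^2 = 478864 ≡ 968 (mod 1457)
10^1024 ≡ 968^2 = 937024 ≡ 173 (mod 1457)
1456 = 1024 + 256 + 128 + 32 + 16 in binary powers of 2.
So 10^1456 ≡ 173 · 692 · 479 · 999 · 165 ≡ 754 (mod 1457).
Since 754 ≠ 1, base 10 is a Fermat witness: 1457 is composite.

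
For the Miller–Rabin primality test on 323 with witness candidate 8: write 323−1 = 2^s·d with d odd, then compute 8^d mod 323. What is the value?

323 − 1 = 322 = 2^1 · 161, so d = 161.
8^1 ≡ 8 (mod 323)
8^2 ≡ 8^2 = 64 ≡ 64 (mod 323)
8^4 ≡ 64^2 = 4096 ≡ 220 (mod 323)
8^8 ≡ 220^2 = 48400 ≡ 273 (mod 323)
8^16 ≡ 273^2 = 74529 ≡ 239 (mod 323)
8^32 ≡ 239^2 = 57121 ≡ 273 (mod 323)
8^64 ≡ 273^2 = 74529 ≡ 239 (mod 323)
8^128 ≡ 239^2 = 57121 ≡ 273 (mod 323)
161 = 128 + 32 + 1 in binary powers of 2.
So 8^161 ≡ 273 · 273 · 8 ≡ 297 (mod 323).
Squaring chain: 297; never reaches −1, so base 8 is a Miller–Rabin witness that 323 is composite.

297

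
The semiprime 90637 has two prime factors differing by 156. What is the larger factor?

Since p = q + 156, we have 90637 = q(q + 156), so q² + 156q − 90637 = 0.
Discriminant: 156² + 4·90637 = 24336 + 362548 = 386884; √386884 = 622.
q = (−156 + 622)/2 = 233, and p = q + 156 = 389.
Check: 233 · 389 = 90637.

389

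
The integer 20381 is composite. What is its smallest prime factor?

20381 is odd.
Digit sum 14, not divisible by 3.
Ends in 1: not divisible by 5.
7: 20381 = 7·2911 + 4
11: 20381 = 11·1852 + 9
13: 20381 = 13·1567 + 10
17: 20381 = 17·1198 + 15
19: 20381 = 19·1072 + 13
23: 20381 = 23·886 + 3
29: 20381 = 29·702 + 23
31: 20381 = 31·657 + 14
37: 20381 = 37·550 + 31
41: 20381 = 41·497 + 4
43: 20381 = 43·473 + 42
47: 20381 = 47·433 + 30
53: 20381 = 53·384 + 29
59: 20381 = 59·345 + 26
61: 20381 = 61·334 + 7
67: 20381 = 67·304 + 13
71: 20381 = 71·287 + 4
73: 20381 = 73·279 + 14
79: 20381 = 79·257 + 78
83: 20381 = 83·245 + 46
89: 20381 = 89·229

89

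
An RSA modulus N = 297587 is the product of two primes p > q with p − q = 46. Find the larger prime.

569

Since p = q + 46, we have 297587 = q(q + 46), so q² + 46q − 297587 = 0.
Discriminant: 46² + 4·297587 = 2116 + 1190348 = 1192464; √1192464 = 1092.
q = (−46 + 1092)/2 = 523, and p = q + 46 = 569.
Check: 523 · 569 = 297587.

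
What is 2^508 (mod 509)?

1

2^1 ≡ 2 (mod 509)
2^2 ≡ 2^2 = 4 ≡ 4 (mod 509)
2^4 ≡ 4^2 = 16 ≡ 16 (mod 509)
2^8 ≡ 16^2 = 256 ≡ 256 (mod 509)
2^16 ≡ 256^2 = 65536 ≡ 384 (mod 509)
2^32 ≡ 384^2 = 147456 ≡ 355 (mod 509)
2^64 ≡ 355^2 = 126025 ≡ 302 (mod 509)
2^128 ≡ 302^2 = 91204 ≡ 93 (mod 509)
2^256 ≡ 93^2 = 8649 ≡ 505 (mod 509)
508 = 256 + 128 + 64 + 32 + 16 + 8 + 4 in binary powers of 2.
So 2^508 ≡ 505 · 93 · 302 · 355 · 384 · 256 · 16 ≡ 1 (mod 509).
Since the result is 1, base 2 gives no evidence that 509 is composite.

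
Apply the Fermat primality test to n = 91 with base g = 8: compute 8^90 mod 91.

8^1 ≡ 8 (mod 91)
8^2 ≡ 8^2 = 64 ≡ 64 (mod 91)
8^4 ≡ 64^2 = 4096 ≡ 1 (mod 91)
8^8 ≡ 1^2 = 1 ≡ 1 (mod 91)
8^16 ≡ 1^2 = 1 ≡ 1 (mod 91)
8^32 ≡ 1^2 = 1 ≡ 1 (mod 91)
8^64 ≡ 1^2 = 1 ≡ 1 (mod 91)
90 = 64 + 16 + 8 + 2 in binary powers of 2.
So 8^90 ≡ 1 · 1 · 1 · 64 ≡ 64 (mod 91).
Since 64 ≠ 1, base 8 is a Fermat witness: 91 is composite.

64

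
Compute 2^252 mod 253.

2^1 ≡ 2 (mod 253)
2^2 ≡ 2^2 = 4 ≡ 4 (mod 253)
2^4 ≡ 4^2 = 16 ≡ 16 (mod 253)
2^8 ≡ 16^2 = 256 ≡ 3 (mod 253)
2^16 ≡ 3^2 = 9 ≡ 9 (mod 253)
2^32 ≡ 9^2 = 81 ≡ 81 (mod 253)
2^64 ≡ 81^2 = 6561 ≡ 236 (mod 253)
2^128 ≡ 236^2 = 55696 ≡ 36 (mod 253)
252 = 128 + 64 + 32 + 16 + 8 + 4 in binary powers of 2.
So 2^252 ≡ 36 · 236 · 81 · 9 · 3 · 16 ≡ 81 (mod 253).
Since 81 ≠ 1, base 2 is a Fermat witness: 253 is composite.

81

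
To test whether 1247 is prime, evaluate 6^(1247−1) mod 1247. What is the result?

6^1 ≡ 6 (mod 1247)
6^2 ≡ 6^2 = 36 ≡ 36 (mod 1247)
6^4 ≡ 36^2 = 1296 ≡ 49 (mod 1247)
6^8 ≡ 49^2 = 2401 ≡ 1154 (mod 1247)
6^16 ≡ 1154^2 = 1331716 ≡ 1167 (mod 1247)
6^32 ≡ 1167^2 = 1361889 ≡ 165 (mod 1247)
6^64 ≡ 165^2 = 27225 ≡ 1038 (mod 1247)
6^128 ≡ 1038^2 = 1077444 ≡ 36 (mod 1247)
6^256 ≡ 36^2 = 1296 ≡ 49 (mod 1247)
6^512 ≡ 49^2 = 2401 ≡ 1154 (mod 1247)
6^1024 ≡ 1154^2 = 1331716 ≡ 1167 (mod 1247)
1246 = 1024 + 128 + 64 + 16 + 8 + 4 + 2 in binary powers of 2.
So 6^1246 ≡ 1167 · 36 · 1038 · 1167 · 1154 · 49 · 36 ≡ 436 (mod 1247).
Since 436 ≠ 1, base 6 is a Fermat witness: 1247 is composite.

436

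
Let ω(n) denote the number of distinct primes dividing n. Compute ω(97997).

97997 = 43^2 · 53
97997 = 43^2 · 53, which has 2 distinct prime factors.

2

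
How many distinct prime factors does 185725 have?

185725 = 5^2 · 7429
7429 = 17 · 437
437 = 19 · 23
185725 = 5^2 · 17 · 19 · 23, which has 4 distinct prime factors.

4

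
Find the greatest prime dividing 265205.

265205 = 5 · 53041
53041 = 29 · 1829
1829 = 31 · 59
59 is prime.
So 265205 = 5 · 29 · 31 · 59; the largest prime factor is 59.

59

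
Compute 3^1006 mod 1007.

3^1 ≡ 3 (mod 1007)
3^2 ≡ 3^2 = 9 ≡ 9 (mod 1007)
3^4 ≡ 9^2 = 81 ≡ 81 (mod 1007)
3^8 ≡ 81^2 = 6561 ≡ 519 (mod 1007)
3^16 ≡ 519^2 = 269361 ≡ 492 (mod 1007)
3^32 ≡ 492^2 = 242064 ≡ 384 (mod 1007)
3^64 ≡ 384^2 = 147456 ≡ 434 (mod 1007)
3^128 ≡ 434^2 = 188356 ≡ 47 (mod 1007)
3^256 ≡ 47^2 = 2209 ≡ 195 (mod 1007)
3^512 ≡ 195^2 = 38025 ≡ 766 (mod 1007)
1006 = 512 + 256 + 128 + 64 + 32 + 8 + 4 + 2 in binary powers of 2.
So 3^1006 ≡ 766 · 195 · 47 · 434 · 384 · 519 · 81 · 9 ≡ 188 (mod 1007).
Since 188 ≠ 1, base 3 is a Fermat witness: 1007 is composite.

188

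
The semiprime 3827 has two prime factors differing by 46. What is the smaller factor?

Since p = q + 46, we have 3827 = q(q + 46), so q² + 46q − 3827 = 0.
Discriminant: 46² + 4·3827 = 2116 + 15308 = 17424; √17424 = 132.
q = (−46 + 132)/2 = 43, and p = q + 46 = 89.
Check: 43 · 89 = 3827.

43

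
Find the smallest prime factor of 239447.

239447 is odd.
Digit sum 29, not divisible by 3.
Ends in 7: not divisible by 5.
7: 239447 = 7·34206 + 5
11: 239447 = 11·21767 + 10
13: 239447 = 13·18419

13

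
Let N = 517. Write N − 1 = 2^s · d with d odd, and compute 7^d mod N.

517 − 1 = 516 = 2^2 · 129, so d = 129.
7^1 ≡ 7 (mod 517)
7^2 ≡ 7^2 = 49 ≡ 49 (mod 517)
7^4 ≡ 49^2 = 2401 ≡ 333 (mod 517)
7^8 ≡ 333^2 = 110889 ≡ 251 (mod 517)
7^16 ≡ 251^2 = 63001 ≡ 444 (mod 517)
7^32 ≡ 444^2 = 197136 ≡ 159 (mod 517)
7^64 ≡ 159^2 = 25281 ≡ 465 (mod 517)
7^128 ≡ 465^2 = 216225 ≡ 119 (mod 517)
129 = 128 + 1 in binary powers of 2.
So 7^129 ≡ 119 · 7 ≡ 316 (mod 517).
Squaring chain: 316 → 75; never reaches −1, so base 7 is a Miller–Rabin witness that 517 is composite.

316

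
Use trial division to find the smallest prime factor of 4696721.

71

4696721 is odd.
Digit sum 35, not divisible by 3.
Ends in 1: not divisible by 5.
7: 4696721 = 7·670960 + 1
11: 4696721 = 11·426974 + 7
13: 4696721 = 13·361286 + 3
17: 4696721 = 17·276277 + 12
19: 4696721 = 19·247195 + 16
23: 4696721 = 23·204205 + 6
29: 4696721 = 29·161955 + 26
31: 4696721 = 31·151507 + 4
37: 4696721 = 37·126938 + 15
41: 4696721 = 41·114554 + 7
43: 4696721 = 43·109226 + 3
47: 4696721 = 47·99930 + 11
53: 4696721 = 53·88617 + 20
59: 4696721 = 59·79605 + 26
61: 4696721 = 61·76995 + 26
67: 4696721 = 67·70100 + 21
71: 4696721 = 71·66151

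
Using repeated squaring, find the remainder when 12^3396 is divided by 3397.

12^1 ≡ 12 (mod 3397)
12^2 ≡ 12^2 = 144 ≡ 144 (mod 3397)
12^4 ≡ 144^2 = 20736 ≡ 354 (mod 3397)
12^8 ≡ 354^2 = 125316 ≡ 3024 (mod 3397)
12^16 ≡ 3024^2 = 9144576 ≡ 3249 (mod 3397)
12^32 ≡ 3249^2 = 10556001 ≡ 1522 (mod 3397)
12^64 ≡ 1522^2 = 2316484 ≡ 3127 (mod 3397)
12^128 ≡ 3127^2 = 9778129 ≡ 1563 (mod 3397)
12^256 ≡ 1563^2 = 2442969 ≡ 526 (mod 3397)
12^512 ≡ 526^2 = 276676 ≡ 1519 (mod 3397)
12^1024 ≡ 1519^2 = 2307361 ≡ 798 (mod 3397)
12^2048 ≡ 798^2 = 636804 ≡ 1565 (mod 3397)
3396 = 2048 + 1024 + 256 + 64 + 4 in binary powers of 2.
So 12^3396 ≡ 1565 · 798 · 526 · 3127 · 354 ≡ 1116 (mod 3397).
Since 1116 ≠ 1, base 12 is a Fermat witness: 3397 is composite.

1116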